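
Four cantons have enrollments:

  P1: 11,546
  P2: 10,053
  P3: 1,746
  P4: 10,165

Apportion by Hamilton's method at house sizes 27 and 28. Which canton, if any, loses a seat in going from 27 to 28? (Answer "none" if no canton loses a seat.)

P3

At 27 seats: P1 9, P2 8, P3 2, P4 8.
At 28 seats: P1 10, P2 8, P3 1, P4 9.
P3 drops from 2 to 1.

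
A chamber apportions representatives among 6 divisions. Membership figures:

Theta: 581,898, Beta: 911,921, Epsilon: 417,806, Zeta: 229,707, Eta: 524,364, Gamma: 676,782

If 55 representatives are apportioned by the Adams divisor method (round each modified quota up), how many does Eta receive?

Standard divisor 3342478/55 ≈ 60772.327; standard quotas: Theta 9.575, Beta 15.006, Epsilon 6.875, Zeta 3.780, Eta 8.628, Gamma 11.136.
Rounding up gives 10, 16, 7, 4, 9, 12 = 58 seats, so the divisor must be adjusted.
With modified divisor 64900: modified quotas Theta 8.966, Beta 14.051, Epsilon 6.438, Zeta 3.539, Eta 8.080, Gamma 10.428.
Rounding up: Theta 9, Beta 15, Epsilon 7, Zeta 4, Eta 9, Gamma 11 (total 55).
Eta receives 9.

9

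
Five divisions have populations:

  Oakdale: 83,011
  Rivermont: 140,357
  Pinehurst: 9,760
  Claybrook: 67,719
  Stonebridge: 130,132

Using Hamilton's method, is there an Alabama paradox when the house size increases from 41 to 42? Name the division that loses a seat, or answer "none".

Claybrook

At 41 seats: Oakdale 8, Rivermont 13, Pinehurst 1, Claybrook 7, Stonebridge 12.
At 42 seats: Oakdale 8, Rivermont 14, Pinehurst 1, Claybrook 6, Stonebridge 13.
Claybrook drops from 7 to 6.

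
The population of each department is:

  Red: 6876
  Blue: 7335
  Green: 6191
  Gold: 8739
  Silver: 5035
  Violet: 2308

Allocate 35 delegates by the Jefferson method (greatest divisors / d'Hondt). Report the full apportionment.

Standard divisor 36484/35 ≈ 1042.4; standard quotas: Red 6.596, Blue 7.037, Green 5.939, Gold 8.384, Silver 4.830, Violet 2.214.
Rounding down gives 6, 7, 5, 8, 4, 2 = 32 seats, so the divisor must be adjusted.
With modified divisor 977: modified quotas Red 7.038, Blue 7.508, Green 6.337, Gold 8.945, Silver 5.154, Violet 2.362.
Rounding down: Red 7, Blue 7, Green 6, Gold 8, Silver 5, Violet 2 (total 35).

Red 7; Blue 7; Green 6; Gold 8; Silver 5; Violet 2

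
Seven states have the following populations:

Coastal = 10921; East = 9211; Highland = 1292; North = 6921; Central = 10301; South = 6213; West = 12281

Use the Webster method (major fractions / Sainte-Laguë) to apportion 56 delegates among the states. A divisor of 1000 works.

Coastal 11; East 9; Highland 1; North 7; Central 10; South 6; West 12

With modified divisor 1000: modified quotas Coastal 10.921, East 9.211, Highland 1.292, North 6.921, Central 10.301, South 6.213, West 12.281.
Rounding to the nearest integer: Coastal 11, East 9, Highland 1, North 7, Central 10, South 6, West 12 (total 56).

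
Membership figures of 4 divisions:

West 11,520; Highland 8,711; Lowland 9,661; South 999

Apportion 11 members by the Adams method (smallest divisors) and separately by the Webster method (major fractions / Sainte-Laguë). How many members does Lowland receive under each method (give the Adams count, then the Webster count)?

Adams: West 4, Highland 3, Lowland 3, South 1.
Webster: West 4, Highland 3, Lowland 4, South 0.
Lowland gets 3 under Adams and 4 under Webster.

3 and 4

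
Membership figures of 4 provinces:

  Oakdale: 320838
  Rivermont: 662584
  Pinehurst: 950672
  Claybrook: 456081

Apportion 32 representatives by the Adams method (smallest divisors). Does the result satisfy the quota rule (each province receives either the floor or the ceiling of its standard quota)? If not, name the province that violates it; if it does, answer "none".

none

Standard quotas: Oakdale 4.295, Rivermont 8.871, Pinehurst 12.728, Claybrook 6.106.
Adams allocation: Oakdale 5, Rivermont 9, Pinehurst 12, Claybrook 6.
Every allocation lies between the lower and upper quota.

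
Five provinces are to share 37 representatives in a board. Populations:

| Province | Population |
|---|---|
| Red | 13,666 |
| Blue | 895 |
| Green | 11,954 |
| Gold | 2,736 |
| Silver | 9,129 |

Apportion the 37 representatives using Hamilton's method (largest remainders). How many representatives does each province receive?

Total 38380; standard divisor 38380/37 ≈ 1037.297.
Standard quotas: Red 13.1746, Blue 0.8628, Green 11.5242, Gold 2.6376, Silver 8.8008.
Lower quotas: Red 13, Blue 0, Green 11, Gold 2, Silver 8 (sum 34, leaving 3 seats).
Remainders in descending order: Blue 0.8628, Silver 0.8008, Gold 0.6376, Green 0.5242, Red 0.1746.
The surplus seats go to Blue, Silver, Gold.

Red: 13, Blue: 1, Green: 11, Gold: 3, Silver: 9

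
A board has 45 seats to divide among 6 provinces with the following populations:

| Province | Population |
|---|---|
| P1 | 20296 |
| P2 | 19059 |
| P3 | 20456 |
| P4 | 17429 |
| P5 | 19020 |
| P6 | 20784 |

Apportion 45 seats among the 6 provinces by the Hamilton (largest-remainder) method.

P1: 8, P2: 7, P3: 8, P4: 7, P5: 7, P6: 8

Total 117044; standard divisor 117044/45 ≈ 2600.978.
Standard quotas: P1 7.8032, P2 7.3276, P3 7.8647, P4 6.7009, P5 7.3126, P6 7.9908.
Lower quotas: P1 7, P2 7, P3 7, P4 6, P5 7, P6 7 (sum 41, leaving 4 seats).
Remainders in descending order: P6 0.9908, P3 0.8647, P1 0.8032, P4 0.7009, P2 0.3276, P5 0.3126.
The surplus seats go to P6, P3, P1, P4.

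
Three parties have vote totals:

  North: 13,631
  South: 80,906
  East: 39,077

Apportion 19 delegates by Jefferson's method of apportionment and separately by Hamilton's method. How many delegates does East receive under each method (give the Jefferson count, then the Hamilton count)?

Jefferson: North 2, South 12, East 5.
Hamilton: North 2, South 11, East 6.
East gets 5 under Jefferson and 6 under Hamilton.

5 and 6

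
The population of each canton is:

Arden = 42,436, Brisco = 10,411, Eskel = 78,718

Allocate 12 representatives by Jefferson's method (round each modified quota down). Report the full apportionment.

Arden=4, Brisco=1, Eskel=7

Standard divisor 131565/12 ≈ 10963.75; standard quotas: Arden 3.871, Brisco 0.950, Eskel 7.180.
Rounding down gives 3, 0, 7 = 10 seats, so the divisor must be adjusted.
With modified divisor 10100: modified quotas Arden 4.202, Brisco 1.031, Eskel 7.794.
Rounding down: Arden 4, Brisco 1, Eskel 7 (total 12).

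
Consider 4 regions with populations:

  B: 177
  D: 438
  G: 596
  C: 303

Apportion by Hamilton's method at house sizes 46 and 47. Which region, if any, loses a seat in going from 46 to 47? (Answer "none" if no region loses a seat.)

At 46 seats: B 6, D 13, G 18, C 9.
At 47 seats: B 5, D 14, G 19, C 9.
B drops from 6 to 5.

B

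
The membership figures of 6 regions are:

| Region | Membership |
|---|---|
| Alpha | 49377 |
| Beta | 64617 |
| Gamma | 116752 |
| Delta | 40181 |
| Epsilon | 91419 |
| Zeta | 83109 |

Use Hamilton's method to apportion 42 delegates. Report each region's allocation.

Total 445455; standard divisor 445455/42 ≈ 10606.071.
Standard quotas: Alpha 4.6555, Beta 6.0925, Gamma 11.0080, Delta 3.7885, Epsilon 8.6195, Zeta 7.8360.
Lower quotas: Alpha 4, Beta 6, Gamma 11, Delta 3, Epsilon 8, Zeta 7 (sum 39, leaving 3 seats).
Remainders in descending order: Zeta 0.8360, Delta 0.7885, Alpha 0.6555, Epsilon 0.6195, Beta 0.0925, Gamma 0.0080.
The surplus seats go to Zeta, Delta, Alpha.

Alpha 5, Beta 6, Gamma 11, Delta 4, Epsilon 8, Zeta 8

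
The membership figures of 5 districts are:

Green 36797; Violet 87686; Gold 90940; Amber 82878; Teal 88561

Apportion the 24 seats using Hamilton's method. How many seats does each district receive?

Green 2; Violet 5; Gold 6; Amber 5; Teal 6

Total 386862; standard divisor 386862/24 ≈ 16119.25.
Standard quotas: Green 2.2828, Violet 5.4398, Gold 5.6417, Amber 5.1416, Teal 5.4941.
Lower quotas: Green 2, Violet 5, Gold 5, Amber 5, Teal 5 (sum 22, leaving 2 seats).
Remainders in descending order: Gold 0.6417, Teal 0.4941, Violet 0.4398, Green 0.2828, Amber 0.1416.
Largest remainders: Gold, Teal receive the extra seats.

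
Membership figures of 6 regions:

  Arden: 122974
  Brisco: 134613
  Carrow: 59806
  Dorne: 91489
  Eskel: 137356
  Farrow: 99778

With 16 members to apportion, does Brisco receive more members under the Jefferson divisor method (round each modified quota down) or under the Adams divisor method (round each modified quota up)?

Jefferson: Arden 3, Brisco 4, Carrow 1, Dorne 2, Eskel 4, Farrow 2.
Adams: Arden 3, Brisco 3, Carrow 2, Dorne 2, Eskel 3, Farrow 3.
Brisco gets 4 under Jefferson and 3 under Adams.

Jefferson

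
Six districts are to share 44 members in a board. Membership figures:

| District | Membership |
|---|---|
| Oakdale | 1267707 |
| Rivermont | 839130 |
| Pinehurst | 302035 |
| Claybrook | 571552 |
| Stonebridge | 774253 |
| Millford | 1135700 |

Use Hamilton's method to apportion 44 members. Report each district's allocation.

Oakdale=11, Rivermont=8, Pinehurst=3, Claybrook=5, Stonebridge=7, Millford=10

Standard divisor: 4890377 ÷ 44 ≈ 111144.932.
Standard quotas: Oakdale 11.4059, Rivermont 7.5499, Pinehurst 2.7175, Claybrook 5.1424, Stonebridge 6.9662, Millford 10.2182.
Lower quotas: Oakdale 11, Rivermont 7, Pinehurst 2, Claybrook 5, Stonebridge 6, Millford 10 (sum 41, leaving 3 seats).
Remainders in descending order: Stonebridge 0.9662, Pinehurst 0.7175, Rivermont 0.5499, Oakdale 0.4059, Millford 0.2182, Claybrook 0.1424.
Largest remainders: Stonebridge, Pinehurst, Rivermont receive the extra seats.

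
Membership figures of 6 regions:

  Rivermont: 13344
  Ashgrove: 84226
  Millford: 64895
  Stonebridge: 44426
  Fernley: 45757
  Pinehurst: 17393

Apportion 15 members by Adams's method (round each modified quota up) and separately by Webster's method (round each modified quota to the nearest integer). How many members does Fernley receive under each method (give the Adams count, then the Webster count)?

Adams: Rivermont 1, Ashgrove 4, Millford 3, Stonebridge 3, Fernley 3, Pinehurst 1.
Webster: Rivermont 1, Ashgrove 5, Millford 4, Stonebridge 2, Fernley 2, Pinehurst 1.
Fernley gets 3 under Adams and 2 under Webster.

3 and 2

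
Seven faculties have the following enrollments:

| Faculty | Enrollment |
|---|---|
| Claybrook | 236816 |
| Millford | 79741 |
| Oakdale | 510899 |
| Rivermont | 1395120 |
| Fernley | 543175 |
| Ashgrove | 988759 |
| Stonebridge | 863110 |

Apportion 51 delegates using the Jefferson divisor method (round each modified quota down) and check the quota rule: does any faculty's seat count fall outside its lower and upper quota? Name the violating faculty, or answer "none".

none

Standard quotas: Claybrook 2.616, Millford 0.881, Oakdale 5.643, Rivermont 15.409, Fernley 5.999, Ashgrove 10.920, Stonebridge 9.533.
Jefferson allocation: Claybrook 2, Millford 0, Oakdale 6, Rivermont 16, Fernley 6, Ashgrove 11, Stonebridge 10.
Every allocation lies between the lower and upper quota.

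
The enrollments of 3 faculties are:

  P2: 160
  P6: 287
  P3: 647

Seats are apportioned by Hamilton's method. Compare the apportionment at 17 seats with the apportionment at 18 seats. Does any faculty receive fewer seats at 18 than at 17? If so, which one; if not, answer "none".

P2

At 17 seats: P2 3, P6 4, P3 10.
At 18 seats: P2 2, P6 5, P3 11.
P2 drops from 3 to 2.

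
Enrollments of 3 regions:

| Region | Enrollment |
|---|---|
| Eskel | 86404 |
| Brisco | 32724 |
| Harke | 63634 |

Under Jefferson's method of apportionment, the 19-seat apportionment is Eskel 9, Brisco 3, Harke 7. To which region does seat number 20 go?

Priority for the next seat is population ÷ (current seats + 1).
Priorities: Eskel 8640.400, Brisco 8181.000, Harke 7954.250.
Highest priority: Eskel.

Eskel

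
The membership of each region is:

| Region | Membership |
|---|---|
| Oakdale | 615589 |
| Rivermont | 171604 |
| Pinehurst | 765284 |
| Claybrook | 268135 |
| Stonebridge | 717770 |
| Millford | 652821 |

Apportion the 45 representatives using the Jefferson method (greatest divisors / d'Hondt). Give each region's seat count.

Oakdale=9; Rivermont=2; Pinehurst=11; Claybrook=4; Stonebridge=10; Millford=9

Standard divisor 3191203/45 ≈ 70915.622; standard quotas: Oakdale 8.681, Rivermont 2.420, Pinehurst 10.791, Claybrook 3.781, Stonebridge 10.121, Millford 9.206.
Rounding down gives 8, 2, 10, 3, 10, 9 = 42 seats, so the divisor must be adjusted.
With modified divisor 66200: modified quotas Oakdale 9.299, Rivermont 2.592, Pinehurst 11.560, Claybrook 4.050, Stonebridge 10.842, Millford 9.861.
Rounding down: Oakdale 9, Rivermont 2, Pinehurst 11, Claybrook 4, Stonebridge 10, Millford 9 (total 45).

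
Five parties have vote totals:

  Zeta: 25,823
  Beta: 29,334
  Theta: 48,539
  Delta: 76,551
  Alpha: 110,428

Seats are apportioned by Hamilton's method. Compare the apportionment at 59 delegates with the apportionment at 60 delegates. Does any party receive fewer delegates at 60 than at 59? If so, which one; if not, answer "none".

none

At 59 seats: Zeta 5, Beta 6, Theta 10, Delta 16, Alpha 22.
At 60 seats: Zeta 5, Beta 6, Theta 10, Delta 16, Alpha 23.
No party's allocation decreased.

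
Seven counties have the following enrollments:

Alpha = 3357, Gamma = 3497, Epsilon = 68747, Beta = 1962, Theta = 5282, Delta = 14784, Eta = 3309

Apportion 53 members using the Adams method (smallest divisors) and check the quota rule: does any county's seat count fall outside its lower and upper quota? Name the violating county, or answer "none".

Epsilon

Standard quotas: Alpha 1.763, Gamma 1.836, Epsilon 36.097, Beta 1.030, Theta 2.773, Delta 7.763, Eta 1.737.
Adams allocation: Alpha 2, Gamma 2, Epsilon 35, Beta 1, Theta 3, Delta 8, Eta 2.
Epsilon has quota 36.097 (lower 36, upper 37) but receives 35 — outside the quota interval.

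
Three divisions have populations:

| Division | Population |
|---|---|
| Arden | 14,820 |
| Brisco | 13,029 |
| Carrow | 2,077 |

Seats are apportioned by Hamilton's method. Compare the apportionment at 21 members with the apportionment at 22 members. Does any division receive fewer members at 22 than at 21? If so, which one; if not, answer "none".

Carrow

At 21 seats: Arden 10, Brisco 9, Carrow 2.
At 22 seats: Arden 11, Brisco 10, Carrow 1.
Carrow drops from 2 to 1.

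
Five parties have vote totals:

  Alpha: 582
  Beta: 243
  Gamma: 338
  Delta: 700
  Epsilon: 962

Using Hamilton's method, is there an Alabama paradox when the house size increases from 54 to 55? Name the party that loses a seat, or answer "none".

At 54 seats: Alpha 11, Beta 5, Gamma 7, Delta 13, Epsilon 18.
At 55 seats: Alpha 11, Beta 5, Gamma 6, Delta 14, Epsilon 19.
Gamma drops from 7 to 6.

Gamma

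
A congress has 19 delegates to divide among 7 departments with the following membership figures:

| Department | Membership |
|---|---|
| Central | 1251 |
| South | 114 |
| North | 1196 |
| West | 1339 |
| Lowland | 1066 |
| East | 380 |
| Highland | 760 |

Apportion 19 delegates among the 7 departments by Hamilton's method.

The standard divisor is 6106/19 ≈ 321.368.
Standard quotas: Central 3.893, South 0.355, North 3.722, West 4.167, Lowland 3.317, East 1.182, Highland 2.365.
Lower quotas: Central 3, South 0, North 3, West 4, Lowland 3, East 1, Highland 2 (sum 16, leaving 3 seats).
Remainders in descending order: Central 0.893, North 0.722, Highland 0.365, South 0.355, Lowland 0.317, East 0.182, West 0.167.
Largest remainders: Central, North, Highland receive the extra seats.

Central: 4, South: 0, North: 4, West: 4, Lowland: 3, East: 1, Highland: 3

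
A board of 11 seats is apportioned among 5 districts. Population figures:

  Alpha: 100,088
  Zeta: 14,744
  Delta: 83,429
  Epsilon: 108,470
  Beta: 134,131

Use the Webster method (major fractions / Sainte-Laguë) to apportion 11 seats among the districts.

Alpha 3, Zeta 0, Delta 2, Epsilon 3, Beta 3

Standard divisor 440862/11 ≈ 40078.364; standard quotas: Alpha 2.497, Zeta 0.368, Delta 2.082, Epsilon 2.706, Beta 3.347.
Rounding to the nearest integer gives 2, 0, 2, 3, 3 = 10 seats, so the divisor must be adjusted.
With modified divisor 39200: modified quotas Alpha 2.553, Zeta 0.376, Delta 2.128, Epsilon 2.767, Beta 3.422.
Rounding to the nearest integer: Alpha 3, Zeta 0, Delta 2, Epsilon 3, Beta 3 (total 11).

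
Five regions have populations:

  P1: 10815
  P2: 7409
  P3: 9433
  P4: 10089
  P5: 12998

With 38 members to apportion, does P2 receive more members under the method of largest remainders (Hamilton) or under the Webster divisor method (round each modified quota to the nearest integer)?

Webster

Hamilton: P1 8, P2 5, P3 7, P4 8, P5 10.
Webster: P1 8, P2 6, P3 7, P4 7, P5 10.
P2 gets 5 under Hamilton and 6 under Webster.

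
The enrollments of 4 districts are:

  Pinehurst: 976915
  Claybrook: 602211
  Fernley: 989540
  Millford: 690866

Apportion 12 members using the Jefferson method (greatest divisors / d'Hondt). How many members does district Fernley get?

Standard divisor 3259532/12 ≈ 271627.667; standard quotas: Pinehurst 3.597, Claybrook 2.217, Fernley 3.643, Millford 2.543.
Rounding down gives 3, 2, 3, 2 = 10 seats, so the divisor must be adjusted.
With modified divisor 237300: modified quotas Pinehurst 4.117, Claybrook 2.538, Fernley 4.170, Millford 2.911.
Rounding down: Pinehurst 4, Claybrook 2, Fernley 4, Millford 2 (total 12).
Fernley receives 4.

4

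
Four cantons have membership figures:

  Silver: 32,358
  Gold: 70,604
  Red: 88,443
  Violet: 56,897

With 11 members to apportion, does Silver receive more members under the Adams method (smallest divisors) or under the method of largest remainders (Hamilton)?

Adams: Silver 2, Gold 3, Red 4, Violet 2.
Hamilton: Silver 1, Gold 3, Red 4, Violet 3.
Silver gets 2 under Adams and 1 under Hamilton.

Adams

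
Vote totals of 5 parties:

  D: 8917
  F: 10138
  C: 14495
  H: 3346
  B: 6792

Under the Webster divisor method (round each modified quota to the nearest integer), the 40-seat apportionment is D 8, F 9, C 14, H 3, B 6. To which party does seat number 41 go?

F

Priority for the next seat is population ÷ (current seats + 0.5).
Priorities: D 1049.059, F 1067.158, C 999.655, H 956.000, B 1044.923.
Highest priority: F.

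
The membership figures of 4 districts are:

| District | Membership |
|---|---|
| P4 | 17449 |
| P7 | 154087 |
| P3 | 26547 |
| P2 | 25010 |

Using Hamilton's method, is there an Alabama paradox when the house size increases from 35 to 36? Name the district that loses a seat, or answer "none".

none

At 35 seats: P4 3, P7 24, P3 4, P2 4.
At 36 seats: P4 3, P7 25, P3 4, P2 4.
No district's allocation decreased.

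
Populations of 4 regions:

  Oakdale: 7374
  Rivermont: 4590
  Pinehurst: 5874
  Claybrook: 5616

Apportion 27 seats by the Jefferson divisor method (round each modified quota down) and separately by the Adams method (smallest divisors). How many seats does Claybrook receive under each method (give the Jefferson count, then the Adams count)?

6 and 7

Jefferson: Oakdale 9, Rivermont 5, Pinehurst 7, Claybrook 6.
Adams: Oakdale 8, Rivermont 5, Pinehurst 7, Claybrook 7.
Claybrook gets 6 under Jefferson and 7 under Adams.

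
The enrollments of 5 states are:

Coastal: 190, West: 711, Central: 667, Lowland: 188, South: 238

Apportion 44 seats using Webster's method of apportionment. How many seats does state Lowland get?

4

Standard divisor 1994/44 ≈ 45.318; standard quotas: Coastal 4.193, West 15.689, Central 14.718, Lowland 4.148, South 5.252.
Rounding to the nearest integer gives Coastal 4, West 16, Central 15, Lowland 4, South 5 — total 44, matching the house size, so no adjustment is needed.
Lowland receives 4.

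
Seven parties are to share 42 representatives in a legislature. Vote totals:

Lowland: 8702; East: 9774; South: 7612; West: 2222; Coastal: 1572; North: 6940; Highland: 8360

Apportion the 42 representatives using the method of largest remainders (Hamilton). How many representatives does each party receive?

The standard divisor is 45182/42 ≈ 1075.762.
Standard quotas: Lowland 8.0892, East 9.0857, South 7.0759, West 2.0655, Coastal 1.4613, North 6.4512, Highland 7.7712.
Lower quotas: Lowland 8, East 9, South 7, West 2, Coastal 1, North 6, Highland 7 (sum 40, leaving 2 seats).
Remainders in descending order: Highland 0.7712, Coastal 0.4613, North 0.4512, Lowland 0.0892, East 0.0857, South 0.0759, West 0.0655.
Largest remainders: Highland, Coastal receive the extra seats.

Lowland=8; East=9; South=7; West=2; Coastal=2; North=6; Highland=8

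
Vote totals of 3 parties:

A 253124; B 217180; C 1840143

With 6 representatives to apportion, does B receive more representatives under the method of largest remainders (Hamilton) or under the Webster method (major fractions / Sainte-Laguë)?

Webster

Hamilton: A 1, B 0, C 5.
Webster: A 1, B 1, C 4.
B gets 0 under Hamilton and 1 under Webster.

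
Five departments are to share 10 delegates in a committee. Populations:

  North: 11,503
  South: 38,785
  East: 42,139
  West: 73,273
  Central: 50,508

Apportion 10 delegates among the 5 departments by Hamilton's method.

North 1; South 2; East 2; West 3; Central 2

Total 216208; standard divisor 216208/10 ≈ 21620.8.
Standard quotas: North 0.5320, South 1.7939, East 1.9490, West 3.3890, Central 2.3361.
Lower quotas: North 0, South 1, East 1, West 3, Central 2 (sum 7, leaving 3 seats).
Remainders in descending order: East 0.9490, South 0.7939, North 0.5320, West 0.3890, Central 0.3361.
The surplus seats go to East, South, North.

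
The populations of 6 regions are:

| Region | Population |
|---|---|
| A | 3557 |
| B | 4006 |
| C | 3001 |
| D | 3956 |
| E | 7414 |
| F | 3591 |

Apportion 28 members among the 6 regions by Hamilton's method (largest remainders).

A 4, B 5, C 3, D 4, E 8, F 4

Standard divisor: 25525 ÷ 28 ≈ 911.607.
Standard quotas: A 3.9019, B 4.3944, C 3.2920, D 4.3396, E 8.1329, F 3.9392.
Lower quotas: A 3, B 4, C 3, D 4, E 8, F 3 (sum 25, leaving 3 seats).
Remainders in descending order: F 0.9392, A 0.9019, B 0.3944, D 0.3396, C 0.2920, E 0.1329.
The surplus seats go to F, A, B.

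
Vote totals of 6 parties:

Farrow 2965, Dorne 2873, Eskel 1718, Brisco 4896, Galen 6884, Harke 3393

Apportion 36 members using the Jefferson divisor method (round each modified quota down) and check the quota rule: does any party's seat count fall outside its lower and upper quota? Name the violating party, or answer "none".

Standard quotas: Farrow 4.696, Dorne 4.550, Eskel 2.721, Brisco 7.755, Galen 10.903, Harke 5.374.
Jefferson allocation: Farrow 5, Dorne 5, Eskel 2, Brisco 8, Galen 11, Harke 5.
Every allocation lies between the lower and upper quota.

none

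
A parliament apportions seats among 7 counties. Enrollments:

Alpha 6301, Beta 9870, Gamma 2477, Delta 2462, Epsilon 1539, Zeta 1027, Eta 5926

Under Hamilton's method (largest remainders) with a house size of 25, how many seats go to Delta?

Total 29602; standard divisor 29602/25 ≈ 1184.08.
Standard quotas: Alpha 5.3214, Beta 8.3356, Gamma 2.0919, Delta 2.0793, Epsilon 1.2997, Zeta 0.8673, Eta 5.0047.
Lower quotas: Alpha 5, Beta 8, Gamma 2, Delta 2, Epsilon 1, Zeta 0, Eta 5 (sum 23, leaving 2 seats).
Remainders in descending order: Zeta 0.8673, Beta 0.3356, Alpha 0.3214, Epsilon 0.2997, Gamma 0.0919, Delta 0.0793, Eta 0.0047.
The surplus seats go to Zeta, Beta.
Delta receives 2.

2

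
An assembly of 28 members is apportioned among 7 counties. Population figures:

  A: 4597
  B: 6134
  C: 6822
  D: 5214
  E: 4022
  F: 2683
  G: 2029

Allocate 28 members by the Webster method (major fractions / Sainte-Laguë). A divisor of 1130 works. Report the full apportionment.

With modified divisor 1130: modified quotas A 4.068, B 5.428, C 6.037, D 4.614, E 3.559, F 2.374, G 1.796.
Rounding to the nearest integer: A 4, B 5, C 6, D 5, E 4, F 2, G 2 (total 28).

A: 4; B: 5; C: 6; D: 5; E: 4; F: 2; G: 2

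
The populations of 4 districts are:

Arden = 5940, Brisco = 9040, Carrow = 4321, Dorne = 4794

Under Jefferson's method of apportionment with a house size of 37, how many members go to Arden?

Standard divisor 24095/37 ≈ 651.216; standard quotas: Arden 9.121, Brisco 13.882, Carrow 6.635, Dorne 7.362.
Rounding down gives 9, 13, 6, 7 = 35 seats, so the divisor must be adjusted.
With modified divisor 610: modified quotas Arden 9.738, Brisco 14.820, Carrow 7.084, Dorne 7.859.
Rounding down: Arden 9, Brisco 14, Carrow 7, Dorne 7 (total 37).
Arden receives 9.

9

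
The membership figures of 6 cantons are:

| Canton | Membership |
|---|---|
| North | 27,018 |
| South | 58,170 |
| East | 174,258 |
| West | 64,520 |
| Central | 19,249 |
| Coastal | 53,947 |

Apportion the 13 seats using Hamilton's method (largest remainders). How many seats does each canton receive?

The standard divisor is 397162/13 ≈ 30550.923.
Standard quotas: North 0.8844, South 1.9040, East 5.7039, West 2.1119, Central 0.6301, Coastal 1.7658.
Lower quotas: North 0, South 1, East 5, West 2, Central 0, Coastal 1 (sum 9, leaving 4 seats).
Remainders in descending order: South 0.9040, North 0.8844, Coastal 0.7658, East 0.7039, Central 0.6301, West 0.1119.
The surplus seats go to South, North, Coastal, East.

North: 1, South: 2, East: 6, West: 2, Central: 0, Coastal: 2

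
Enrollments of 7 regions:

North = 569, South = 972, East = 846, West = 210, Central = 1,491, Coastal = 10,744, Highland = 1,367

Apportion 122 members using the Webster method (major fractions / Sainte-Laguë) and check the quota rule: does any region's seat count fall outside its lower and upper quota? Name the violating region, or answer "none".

Standard quotas: North 4.285, South 7.320, East 6.372, West 1.582, Central 11.229, Coastal 80.917, Highland 10.295.
Webster allocation: North 4, South 7, East 6, West 2, Central 11, Coastal 82, Highland 10.
Coastal has quota 80.917 (lower 80, upper 81) but receives 82 — outside the quota interval.

Coastal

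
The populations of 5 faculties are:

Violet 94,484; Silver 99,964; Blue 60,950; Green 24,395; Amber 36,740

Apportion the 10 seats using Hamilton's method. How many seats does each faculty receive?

Violet: 3, Silver: 3, Blue: 2, Green: 1, Amber: 1

Standard divisor: 316533 ÷ 10 ≈ 31653.3.
Standard quotas: Violet 2.9850, Silver 3.1581, Blue 1.9255, Green 0.7707, Amber 1.1607.
Lower quotas: Violet 2, Silver 3, Blue 1, Green 0, Amber 1 (sum 7, leaving 3 seats).
Remainders in descending order: Violet 0.9850, Blue 0.9255, Green 0.7707, Amber 0.1607, Silver 0.1581.
Largest remainders: Violet, Blue, Green receive the extra seats.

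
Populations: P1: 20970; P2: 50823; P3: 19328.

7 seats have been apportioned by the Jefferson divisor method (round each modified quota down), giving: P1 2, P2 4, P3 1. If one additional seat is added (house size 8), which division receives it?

Priority for the next seat is population ÷ (current seats + 1).
Priorities: P1 6990.000, P2 10164.600, P3 9664.000.
Highest priority: P2.

P2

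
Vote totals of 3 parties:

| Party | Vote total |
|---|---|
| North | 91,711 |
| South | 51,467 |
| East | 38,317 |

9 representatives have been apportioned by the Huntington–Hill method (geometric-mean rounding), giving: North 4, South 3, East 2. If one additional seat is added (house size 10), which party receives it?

North

Priority for the next seat is population ÷ (√(s·(s+1))).
Priorities: North 20507.203, South 14857.243, East 15642.850.
Highest priority: North.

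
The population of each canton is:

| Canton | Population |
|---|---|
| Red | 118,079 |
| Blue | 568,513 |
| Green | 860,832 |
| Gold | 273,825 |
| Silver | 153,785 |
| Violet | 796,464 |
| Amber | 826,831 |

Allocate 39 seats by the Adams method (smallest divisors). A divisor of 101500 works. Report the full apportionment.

Red: 2; Blue: 6; Green: 9; Gold: 3; Silver: 2; Violet: 8; Amber: 9

With modified divisor 101500: modified quotas Red 1.163, Blue 5.601, Green 8.481, Gold 2.698, Silver 1.515, Violet 7.847, Amber 8.146.
Rounding up: Red 2, Blue 6, Green 9, Gold 3, Silver 2, Violet 8, Amber 9 (total 39).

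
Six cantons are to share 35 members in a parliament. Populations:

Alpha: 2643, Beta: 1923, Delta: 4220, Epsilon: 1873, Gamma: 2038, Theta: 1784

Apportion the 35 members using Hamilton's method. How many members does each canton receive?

Alpha=6, Beta=5, Delta=10, Epsilon=5, Gamma=5, Theta=4

Total 14481; standard divisor 14481/35 ≈ 413.743.
Standard quotas: Alpha 6.388, Beta 4.648, Delta 10.200, Epsilon 4.527, Gamma 4.926, Theta 4.312.
Lower quotas: Alpha 6, Beta 4, Delta 10, Epsilon 4, Gamma 4, Theta 4 (sum 32, leaving 3 seats).
Remainders in descending order: Gamma 0.926, Beta 0.648, Epsilon 0.527, Alpha 0.388, Theta 0.312, Delta 0.200.
The surplus seats go to Gamma, Beta, Epsilon.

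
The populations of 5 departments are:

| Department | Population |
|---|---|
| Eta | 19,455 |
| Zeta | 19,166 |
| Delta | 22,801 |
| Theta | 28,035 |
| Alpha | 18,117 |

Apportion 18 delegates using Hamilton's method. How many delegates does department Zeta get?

3

Total 107574; standard divisor 107574/18 ≈ 5976.333.
Standard quotas: Eta 3.2553, Zeta 3.2070, Delta 3.8152, Theta 4.6910, Alpha 3.0315.
Lower quotas: Eta 3, Zeta 3, Delta 3, Theta 4, Alpha 3 (sum 16, leaving 2 seats).
Remainders in descending order: Delta 0.8152, Theta 0.6910, Eta 0.2553, Zeta 0.2070, Alpha 0.0315.
Largest remainders: Delta, Theta receive the extra seats.
Zeta receives 3.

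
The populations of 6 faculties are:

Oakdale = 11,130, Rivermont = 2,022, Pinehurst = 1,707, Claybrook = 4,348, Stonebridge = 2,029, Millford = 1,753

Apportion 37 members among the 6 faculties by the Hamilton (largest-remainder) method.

Total 22989; standard divisor 22989/37 ≈ 621.324.
Standard quotas: Oakdale 17.9133, Rivermont 3.2543, Pinehurst 2.7474, Claybrook 6.9980, Stonebridge 3.2656, Millford 2.8214.
Lower quotas: Oakdale 17, Rivermont 3, Pinehurst 2, Claybrook 6, Stonebridge 3, Millford 2 (sum 33, leaving 4 seats).
Remainders in descending order: Claybrook 0.9980, Oakdale 0.9133, Millford 0.8214, Pinehurst 0.7474, Stonebridge 0.2656, Rivermont 0.2543.
Largest remainders: Claybrook, Oakdale, Millford, Pinehurst receive the extra seats.

Oakdale: 18, Rivermont: 3, Pinehurst: 3, Claybrook: 7, Stonebridge: 3, Millford: 3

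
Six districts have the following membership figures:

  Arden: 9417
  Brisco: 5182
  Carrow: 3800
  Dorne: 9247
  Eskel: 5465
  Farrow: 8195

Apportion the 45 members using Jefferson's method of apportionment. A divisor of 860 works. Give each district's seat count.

Arden=10, Brisco=6, Carrow=4, Dorne=10, Eskel=6, Farrow=9

With modified divisor 860: modified quotas Arden 10.950, Brisco 6.026, Carrow 4.419, Dorne 10.752, Eskel 6.355, Farrow 9.529.
Rounding down: Arden 10, Brisco 6, Carrow 4, Dorne 10, Eskel 6, Farrow 9 (total 45).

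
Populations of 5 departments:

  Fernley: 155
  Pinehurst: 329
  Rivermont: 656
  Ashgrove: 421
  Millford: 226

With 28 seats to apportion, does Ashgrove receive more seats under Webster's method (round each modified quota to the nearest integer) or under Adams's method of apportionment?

Webster

Webster: Fernley 2, Pinehurst 5, Rivermont 10, Ashgrove 7, Millford 4.
Adams: Fernley 3, Pinehurst 5, Rivermont 10, Ashgrove 6, Millford 4.
Ashgrove gets 7 under Webster and 6 under Adams.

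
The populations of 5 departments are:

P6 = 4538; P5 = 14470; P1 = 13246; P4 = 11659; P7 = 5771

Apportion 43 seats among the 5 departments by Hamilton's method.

Total 49684; standard divisor 49684/43 ≈ 1155.442.
Standard quotas: P6 3.9275, P5 12.5233, P1 11.4640, P4 10.0905, P7 4.9946.
Lower quotas: P6 3, P5 12, P1 11, P4 10, P7 4 (sum 40, leaving 3 seats).
Remainders in descending order: P7 0.9946, P6 0.9275, P5 0.5233, P1 0.4640, P4 0.0905.
Largest remainders: P7, P6, P5 receive the extra seats.

P6 4, P5 13, P1 11, P4 10, P7 5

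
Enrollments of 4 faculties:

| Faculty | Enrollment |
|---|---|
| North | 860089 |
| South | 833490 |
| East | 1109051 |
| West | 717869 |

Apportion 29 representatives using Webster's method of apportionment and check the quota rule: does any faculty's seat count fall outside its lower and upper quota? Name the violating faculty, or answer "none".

none

Standard quotas: North 7.085, South 6.866, East 9.136, West 5.913.
Webster allocation: North 7, South 7, East 9, West 6.
Every allocation lies between the lower and upper quota.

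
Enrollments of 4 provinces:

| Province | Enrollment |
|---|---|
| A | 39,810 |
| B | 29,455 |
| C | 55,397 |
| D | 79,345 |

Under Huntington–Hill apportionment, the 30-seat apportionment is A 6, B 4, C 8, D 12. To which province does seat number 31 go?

Priority for the next seat is population ÷ (√(s·(s+1))).
Priorities: A 6142.816, B 6586.338, C 6528.599, D 6352.684.
Highest priority: B.

B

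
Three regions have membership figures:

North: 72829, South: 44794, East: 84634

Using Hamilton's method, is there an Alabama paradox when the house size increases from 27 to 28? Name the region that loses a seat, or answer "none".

none

At 27 seats: North 10, South 6, East 11.
At 28 seats: North 10, South 6, East 12.
No region's allocation decreased.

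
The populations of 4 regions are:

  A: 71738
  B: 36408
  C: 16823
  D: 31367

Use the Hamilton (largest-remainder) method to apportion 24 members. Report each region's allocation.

Total 156336; standard divisor 156336/24 = 6514.
Standard quotas: A 11.0129, B 5.5892, C 2.5826, D 4.8153.
Lower quotas: A 11, B 5, C 2, D 4 (sum 22, leaving 2 seats).
Remainders in descending order: D 0.8153, B 0.5892, C 0.5826, A 0.0129.
The surplus seats go to D, B.

A 11, B 6, C 2, D 5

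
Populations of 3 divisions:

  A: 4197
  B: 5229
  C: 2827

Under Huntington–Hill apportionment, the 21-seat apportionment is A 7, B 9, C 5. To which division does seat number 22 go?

A

Priority for the next seat is population ÷ (√(s·(s+1))).
Priorities: A 560.848, B 551.185, C 516.137.
Highest priority: A.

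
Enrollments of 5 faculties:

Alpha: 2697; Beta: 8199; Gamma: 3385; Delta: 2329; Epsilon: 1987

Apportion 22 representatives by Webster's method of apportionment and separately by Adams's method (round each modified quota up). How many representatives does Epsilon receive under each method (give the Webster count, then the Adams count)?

2 and 3

Webster: Alpha 3, Beta 10, Gamma 4, Delta 3, Epsilon 2.
Adams: Alpha 3, Beta 9, Gamma 4, Delta 3, Epsilon 3.
Epsilon gets 2 under Webster and 3 under Adams.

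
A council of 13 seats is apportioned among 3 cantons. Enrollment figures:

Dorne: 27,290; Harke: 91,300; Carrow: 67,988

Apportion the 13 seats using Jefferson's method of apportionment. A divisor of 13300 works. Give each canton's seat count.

Dorne=2, Harke=6, Carrow=5

With modified divisor 13300: modified quotas Dorne 2.052, Harke 6.865, Carrow 5.112.
Rounding down: Dorne 2, Harke 6, Carrow 5 (total 13).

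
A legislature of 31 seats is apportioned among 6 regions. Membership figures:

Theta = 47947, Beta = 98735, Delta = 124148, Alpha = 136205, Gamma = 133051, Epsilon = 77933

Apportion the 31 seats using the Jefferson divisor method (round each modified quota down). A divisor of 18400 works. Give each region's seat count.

With modified divisor 18400: modified quotas Theta 2.606, Beta 5.366, Delta 6.747, Alpha 7.402, Gamma 7.231, Epsilon 4.235.
Rounding down: Theta 2, Beta 5, Delta 6, Alpha 7, Gamma 7, Epsilon 4 (total 31).

Theta=2, Beta=5, Delta=6, Alpha=7, Gamma=7, Epsilon=4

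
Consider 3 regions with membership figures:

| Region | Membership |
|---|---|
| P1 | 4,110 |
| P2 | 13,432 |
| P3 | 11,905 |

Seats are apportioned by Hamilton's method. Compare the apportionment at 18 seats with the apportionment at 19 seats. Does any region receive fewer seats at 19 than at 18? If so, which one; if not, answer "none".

P1

At 18 seats: P1 3, P2 8, P3 7.
At 19 seats: P1 2, P2 9, P3 8.
P1 drops from 3 to 2.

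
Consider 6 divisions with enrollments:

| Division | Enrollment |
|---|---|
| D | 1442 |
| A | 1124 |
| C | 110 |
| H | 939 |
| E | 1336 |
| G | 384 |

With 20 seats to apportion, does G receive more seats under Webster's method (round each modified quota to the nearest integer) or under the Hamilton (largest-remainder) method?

Hamilton

Webster: D 6, A 4, C 0, H 4, E 5, G 1.
Hamilton: D 5, A 4, C 0, H 4, E 5, G 2.
G gets 1 under Webster and 2 under Hamilton.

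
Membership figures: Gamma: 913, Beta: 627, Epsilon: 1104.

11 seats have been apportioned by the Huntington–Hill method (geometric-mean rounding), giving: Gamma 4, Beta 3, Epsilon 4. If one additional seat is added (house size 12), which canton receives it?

Priority for the next seat is population ÷ (√(s·(s+1))).
Priorities: Gamma 204.153, Beta 180.999, Epsilon 246.862.
Highest priority: Epsilon.

Epsilon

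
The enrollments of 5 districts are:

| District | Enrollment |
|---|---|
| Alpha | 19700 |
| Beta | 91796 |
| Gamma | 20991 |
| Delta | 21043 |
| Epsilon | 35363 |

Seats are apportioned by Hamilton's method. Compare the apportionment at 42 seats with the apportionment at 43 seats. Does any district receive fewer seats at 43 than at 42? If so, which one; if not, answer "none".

none

At 42 seats: Alpha 4, Beta 20, Gamma 5, Delta 5, Epsilon 8.
At 43 seats: Alpha 4, Beta 21, Gamma 5, Delta 5, Epsilon 8.
No district's allocation decreased.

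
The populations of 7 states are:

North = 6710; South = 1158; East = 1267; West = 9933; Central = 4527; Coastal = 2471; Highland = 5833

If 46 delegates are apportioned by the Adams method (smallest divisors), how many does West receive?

14

Standard divisor 31899/46 ≈ 693.457; standard quotas: North 9.676, South 1.670, East 1.827, West 14.324, Central 6.528, Coastal 3.563, Highland 8.411.
Rounding up gives 10, 2, 2, 15, 7, 4, 9 = 49 seats, so the divisor must be adjusted.
With modified divisor 750: modified quotas North 8.947, South 1.544, East 1.689, West 13.244, Central 6.036, Coastal 3.295, Highland 7.777.
Rounding up: North 9, South 2, East 2, West 14, Central 7, Coastal 4, Highland 8 (total 46).
West receives 14.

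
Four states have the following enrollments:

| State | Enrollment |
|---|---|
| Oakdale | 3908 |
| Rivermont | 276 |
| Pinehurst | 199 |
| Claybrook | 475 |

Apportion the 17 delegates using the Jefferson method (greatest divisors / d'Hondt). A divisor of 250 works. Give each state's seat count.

Oakdale: 15, Rivermont: 1, Pinehurst: 0, Claybrook: 1

With modified divisor 250: modified quotas Oakdale 15.632, Rivermont 1.104, Pinehurst 0.796, Claybrook 1.900.
Rounding down: Oakdale 15, Rivermont 1, Pinehurst 0, Claybrook 1 (total 17).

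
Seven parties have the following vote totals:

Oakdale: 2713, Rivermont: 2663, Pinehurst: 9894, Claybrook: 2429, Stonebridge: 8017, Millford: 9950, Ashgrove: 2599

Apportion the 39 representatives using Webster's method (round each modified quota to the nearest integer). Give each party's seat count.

Standard divisor 38265/39 ≈ 981.154; standard quotas: Oakdale 2.765, Rivermont 2.714, Pinehurst 10.084, Claybrook 2.476, Stonebridge 8.171, Millford 10.141, Ashgrove 2.649.
Rounding to the nearest integer gives Oakdale 3, Rivermont 3, Pinehurst 10, Claybrook 2, Stonebridge 8, Millford 10, Ashgrove 3 — total 39, matching the house size, so no adjustment is needed.

Oakdale 3, Rivermont 3, Pinehurst 10, Claybrook 2, Stonebridge 8, Millford 10, Ashgrove 3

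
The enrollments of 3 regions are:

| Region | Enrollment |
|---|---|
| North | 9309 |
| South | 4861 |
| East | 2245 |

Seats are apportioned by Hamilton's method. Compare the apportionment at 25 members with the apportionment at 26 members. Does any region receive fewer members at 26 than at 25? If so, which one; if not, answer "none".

East

At 25 seats: North 14, South 7, East 4.
At 26 seats: North 15, South 8, East 3.
East drops from 4 to 3.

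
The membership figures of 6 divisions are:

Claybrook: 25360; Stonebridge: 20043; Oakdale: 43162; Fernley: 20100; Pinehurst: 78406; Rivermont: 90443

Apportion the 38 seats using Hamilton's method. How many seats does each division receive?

Claybrook: 3, Stonebridge: 3, Oakdale: 6, Fernley: 3, Pinehurst: 11, Rivermont: 12

The standard divisor is 277514/38 = 7303.
Standard quotas: Claybrook 3.4725, Stonebridge 2.7445, Oakdale 5.9102, Fernley 2.7523, Pinehurst 10.7361, Rivermont 12.3844.
Lower quotas: Claybrook 3, Stonebridge 2, Oakdale 5, Fernley 2, Pinehurst 10, Rivermont 12 (sum 34, leaving 4 seats).
Remainders in descending order: Oakdale 0.9102, Fernley 0.7523, Stonebridge 0.7445, Pinehurst 0.7361, Claybrook 0.4725, Rivermont 0.3844.
The surplus seats go to Oakdale, Fernley, Stonebridge, Pinehurst.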